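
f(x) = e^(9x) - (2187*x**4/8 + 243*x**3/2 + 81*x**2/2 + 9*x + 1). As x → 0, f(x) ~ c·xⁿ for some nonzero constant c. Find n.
5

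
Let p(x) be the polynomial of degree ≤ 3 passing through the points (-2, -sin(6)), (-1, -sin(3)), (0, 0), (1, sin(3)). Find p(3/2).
5*sin(6)/16 + 7*sin(3)/8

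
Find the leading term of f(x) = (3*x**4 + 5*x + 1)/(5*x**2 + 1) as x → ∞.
3*x**2/5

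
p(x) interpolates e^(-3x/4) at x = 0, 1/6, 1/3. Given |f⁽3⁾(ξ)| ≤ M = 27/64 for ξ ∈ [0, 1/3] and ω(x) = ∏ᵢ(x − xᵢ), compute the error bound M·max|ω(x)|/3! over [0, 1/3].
sqrt(3)/13824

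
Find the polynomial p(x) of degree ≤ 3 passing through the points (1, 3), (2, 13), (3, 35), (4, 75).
x**3 + 3*x - 1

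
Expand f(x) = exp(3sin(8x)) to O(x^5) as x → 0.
1 + 24*x + 288*x**2 + 2048*x**3 + 7680*x**4 + O(x**5)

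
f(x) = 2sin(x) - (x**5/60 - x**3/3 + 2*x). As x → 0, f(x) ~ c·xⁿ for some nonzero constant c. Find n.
7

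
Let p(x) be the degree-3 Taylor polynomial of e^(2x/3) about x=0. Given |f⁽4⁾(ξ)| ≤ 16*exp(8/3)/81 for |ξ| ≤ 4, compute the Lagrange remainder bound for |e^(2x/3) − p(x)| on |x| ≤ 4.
512*exp(8/3)/243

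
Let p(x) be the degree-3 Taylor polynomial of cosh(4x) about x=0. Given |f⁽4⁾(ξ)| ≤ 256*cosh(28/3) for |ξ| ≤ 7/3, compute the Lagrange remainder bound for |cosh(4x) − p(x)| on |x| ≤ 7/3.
76832*cosh(28/3)/243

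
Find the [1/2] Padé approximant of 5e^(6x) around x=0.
(10*x + 5)/(6*x**2 - 4*x + 1)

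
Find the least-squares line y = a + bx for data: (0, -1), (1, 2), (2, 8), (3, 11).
a = -13/10, b = 21/5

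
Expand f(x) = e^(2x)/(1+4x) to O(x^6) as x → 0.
1 - 2*x + 10*x**2 - 116*x**3/3 + 466*x**4/3 - 9316*x**5/15 + O(x**6)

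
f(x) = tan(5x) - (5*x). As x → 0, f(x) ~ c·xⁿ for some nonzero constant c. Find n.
3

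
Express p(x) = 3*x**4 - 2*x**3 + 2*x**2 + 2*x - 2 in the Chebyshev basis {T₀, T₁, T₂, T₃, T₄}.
(1/8)T₀ + (1/2)T₁ + (5/2)T₂ + (-1/2)T₃ + (3/8)T₄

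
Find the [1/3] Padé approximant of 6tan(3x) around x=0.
18*x/(1 - 3*x**2)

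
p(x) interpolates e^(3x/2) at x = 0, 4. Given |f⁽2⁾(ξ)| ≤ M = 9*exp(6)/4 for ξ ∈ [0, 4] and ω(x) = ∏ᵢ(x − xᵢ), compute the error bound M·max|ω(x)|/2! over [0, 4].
9*exp(6)/2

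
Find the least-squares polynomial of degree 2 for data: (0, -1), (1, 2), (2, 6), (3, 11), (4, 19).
-29/35 + (123/70)x + (11/14)x²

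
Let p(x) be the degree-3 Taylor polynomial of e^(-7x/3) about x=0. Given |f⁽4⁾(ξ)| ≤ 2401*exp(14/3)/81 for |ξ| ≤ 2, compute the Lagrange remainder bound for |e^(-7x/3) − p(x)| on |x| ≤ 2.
4802*exp(14/3)/243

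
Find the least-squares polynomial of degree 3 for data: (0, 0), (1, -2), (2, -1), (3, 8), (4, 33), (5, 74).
17/126 + (-2003/756)x + (-79/126)x² + (89/108)x³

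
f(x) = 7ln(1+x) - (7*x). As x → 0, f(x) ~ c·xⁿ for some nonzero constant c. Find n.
2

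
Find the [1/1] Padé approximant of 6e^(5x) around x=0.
(15*x + 6)/(1 - 5*x/2)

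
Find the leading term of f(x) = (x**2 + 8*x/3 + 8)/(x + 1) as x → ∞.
x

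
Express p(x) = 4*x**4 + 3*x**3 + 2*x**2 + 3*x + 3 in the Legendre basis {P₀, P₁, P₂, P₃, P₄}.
(67/15)P₀ + (24/5)P₁ + (76/21)P₂ + (6/5)P₃ + (32/35)P₄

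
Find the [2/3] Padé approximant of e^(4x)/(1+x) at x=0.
(4*x**2/5 + 6*x/5 + 1)/(-4*x**3/15 + 6*x**2/5 - 9*x/5 + 1)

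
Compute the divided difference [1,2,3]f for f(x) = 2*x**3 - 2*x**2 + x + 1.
10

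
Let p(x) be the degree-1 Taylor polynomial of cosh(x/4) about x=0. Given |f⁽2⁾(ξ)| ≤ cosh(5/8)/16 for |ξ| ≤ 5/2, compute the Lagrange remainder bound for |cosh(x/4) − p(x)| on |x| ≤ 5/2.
25*cosh(5/8)/128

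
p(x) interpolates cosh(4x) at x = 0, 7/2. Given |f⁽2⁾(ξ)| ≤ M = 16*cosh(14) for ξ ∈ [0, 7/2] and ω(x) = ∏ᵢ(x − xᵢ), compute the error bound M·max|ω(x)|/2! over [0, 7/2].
49*cosh(14)/2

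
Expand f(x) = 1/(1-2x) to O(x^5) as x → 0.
1 + 2*x + 4*x**2 + 8*x**3 + 16*x**4 + O(x**5)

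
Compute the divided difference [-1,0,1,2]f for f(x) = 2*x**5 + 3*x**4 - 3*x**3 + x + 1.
13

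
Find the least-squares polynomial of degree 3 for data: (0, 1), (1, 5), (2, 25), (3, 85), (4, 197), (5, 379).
9/7 + (-4/3)x + (17/14)x² + (17/6)x³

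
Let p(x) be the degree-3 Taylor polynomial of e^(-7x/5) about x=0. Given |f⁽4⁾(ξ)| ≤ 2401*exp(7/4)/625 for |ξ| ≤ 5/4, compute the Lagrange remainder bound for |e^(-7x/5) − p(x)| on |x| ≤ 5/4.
2401*exp(7/4)/6144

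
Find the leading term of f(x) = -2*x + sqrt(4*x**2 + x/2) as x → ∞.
1/8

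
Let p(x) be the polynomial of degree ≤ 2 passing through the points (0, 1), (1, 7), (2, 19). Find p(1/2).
13/4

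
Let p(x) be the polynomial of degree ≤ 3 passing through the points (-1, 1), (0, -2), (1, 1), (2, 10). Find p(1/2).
-5/4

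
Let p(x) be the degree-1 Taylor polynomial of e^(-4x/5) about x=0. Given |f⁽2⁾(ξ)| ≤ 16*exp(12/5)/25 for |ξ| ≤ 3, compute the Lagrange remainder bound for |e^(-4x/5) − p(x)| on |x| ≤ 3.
72*exp(12/5)/25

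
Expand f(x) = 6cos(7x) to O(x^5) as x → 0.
6 - 147*x**2 + 2401*x**4/4 + O(x**5)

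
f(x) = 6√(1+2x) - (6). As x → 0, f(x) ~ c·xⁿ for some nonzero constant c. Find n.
1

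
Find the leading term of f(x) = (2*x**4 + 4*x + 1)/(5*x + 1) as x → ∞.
2*x**3/5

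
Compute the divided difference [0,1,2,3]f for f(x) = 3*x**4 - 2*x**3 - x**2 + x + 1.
16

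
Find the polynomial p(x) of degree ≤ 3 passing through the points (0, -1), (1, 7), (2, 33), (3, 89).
2*x**3 + 3*x**2 + 3*x - 1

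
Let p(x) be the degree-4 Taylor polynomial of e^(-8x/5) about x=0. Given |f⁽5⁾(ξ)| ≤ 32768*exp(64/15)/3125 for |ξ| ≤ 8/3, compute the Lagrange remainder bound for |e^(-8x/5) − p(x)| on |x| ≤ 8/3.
134217728*exp(64/15)/11390625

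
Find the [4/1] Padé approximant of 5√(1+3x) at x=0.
(243*x**4/128 - 27*x**3/8 + 81*x**2/8 + 18*x + 5)/(21*x/10 + 1)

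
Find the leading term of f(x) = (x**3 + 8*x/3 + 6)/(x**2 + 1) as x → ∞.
x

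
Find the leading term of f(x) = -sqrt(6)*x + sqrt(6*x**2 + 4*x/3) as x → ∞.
sqrt(6)/9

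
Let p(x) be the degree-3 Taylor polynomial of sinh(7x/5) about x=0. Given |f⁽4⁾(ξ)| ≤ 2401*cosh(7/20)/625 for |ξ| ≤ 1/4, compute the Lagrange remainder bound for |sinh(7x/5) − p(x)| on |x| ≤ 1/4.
2401*cosh(7/20)/3840000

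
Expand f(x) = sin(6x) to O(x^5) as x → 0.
6*x - 36*x**3 + O(x**5)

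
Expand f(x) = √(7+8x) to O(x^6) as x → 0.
sqrt(7) + 4*sqrt(7)*x/7 - 8*sqrt(7)*x**2/49 + 32*sqrt(7)*x**3/343 - 160*sqrt(7)*x**4/2401 + 128*sqrt(7)*x**5/2401 + O(x**6)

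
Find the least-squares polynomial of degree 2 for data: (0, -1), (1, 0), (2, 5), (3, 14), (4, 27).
-1 - x + (2)x²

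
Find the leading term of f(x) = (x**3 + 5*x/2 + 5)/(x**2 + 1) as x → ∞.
x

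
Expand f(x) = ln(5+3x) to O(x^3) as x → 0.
log(5) + 3*x/5 - 9*x**2/50 + O(x**3)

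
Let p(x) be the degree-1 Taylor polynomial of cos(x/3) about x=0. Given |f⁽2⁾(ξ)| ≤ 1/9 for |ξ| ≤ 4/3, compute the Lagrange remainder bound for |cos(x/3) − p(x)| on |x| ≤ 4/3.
8/81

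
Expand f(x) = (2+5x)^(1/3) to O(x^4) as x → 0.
2**(1/3) + 5*2**(1/3)*x/6 - 25*2**(1/3)*x**2/36 + 625*2**(1/3)*x**3/648 + O(x**4)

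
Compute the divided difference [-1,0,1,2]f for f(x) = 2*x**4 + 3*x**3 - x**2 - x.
7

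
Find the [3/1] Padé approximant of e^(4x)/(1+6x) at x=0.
(1552*x**3/123 + 320*x**2/41 + 168*x/41 + 1)/(250*x/41 + 1)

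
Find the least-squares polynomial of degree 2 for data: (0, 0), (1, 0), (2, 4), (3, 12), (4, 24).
(-2)x + (2)x²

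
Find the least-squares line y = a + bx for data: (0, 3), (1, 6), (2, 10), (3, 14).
a = 27/10, b = 37/10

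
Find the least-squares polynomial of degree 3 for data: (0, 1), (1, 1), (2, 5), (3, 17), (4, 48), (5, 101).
41/42 + (241/252)x + (-79/42)x² + (41/36)x³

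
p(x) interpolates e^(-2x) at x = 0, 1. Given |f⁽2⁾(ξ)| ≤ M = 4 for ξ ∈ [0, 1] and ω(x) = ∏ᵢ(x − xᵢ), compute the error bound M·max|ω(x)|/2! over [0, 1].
1/2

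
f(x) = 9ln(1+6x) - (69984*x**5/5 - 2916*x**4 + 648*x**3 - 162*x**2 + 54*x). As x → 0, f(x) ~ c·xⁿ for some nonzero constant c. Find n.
6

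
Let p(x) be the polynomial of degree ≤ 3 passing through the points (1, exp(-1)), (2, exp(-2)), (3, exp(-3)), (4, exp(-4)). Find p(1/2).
(-35*exp(2) - 5 + 21*e + 35*exp(3))*exp(-4)/16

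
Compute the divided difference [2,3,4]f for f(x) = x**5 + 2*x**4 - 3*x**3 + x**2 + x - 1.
369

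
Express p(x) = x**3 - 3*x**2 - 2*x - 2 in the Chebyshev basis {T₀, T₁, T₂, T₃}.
(-7/2)T₀ + (-5/4)T₁ + (-3/2)T₂ + (1/4)T₃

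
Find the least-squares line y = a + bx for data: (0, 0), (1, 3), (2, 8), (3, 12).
a = -2/5, b = 41/10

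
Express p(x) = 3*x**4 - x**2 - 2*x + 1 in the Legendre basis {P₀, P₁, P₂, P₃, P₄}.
(19/15)P₀ + (-2)P₁ + (22/21)P₂ + (24/35)P₄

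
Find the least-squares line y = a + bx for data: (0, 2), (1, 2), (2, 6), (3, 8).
a = 6/5, b = 11/5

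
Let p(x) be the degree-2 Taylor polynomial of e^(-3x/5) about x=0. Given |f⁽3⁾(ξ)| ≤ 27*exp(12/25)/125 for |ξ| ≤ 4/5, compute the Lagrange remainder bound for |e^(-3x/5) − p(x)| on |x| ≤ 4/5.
288*exp(12/25)/15625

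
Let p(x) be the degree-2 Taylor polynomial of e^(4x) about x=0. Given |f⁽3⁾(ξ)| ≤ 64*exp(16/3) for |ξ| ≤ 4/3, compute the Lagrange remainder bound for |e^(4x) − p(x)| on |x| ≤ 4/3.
2048*exp(16/3)/81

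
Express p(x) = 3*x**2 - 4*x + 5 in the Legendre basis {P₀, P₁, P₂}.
(6)P₀ + (-4)P₁ + (2)P₂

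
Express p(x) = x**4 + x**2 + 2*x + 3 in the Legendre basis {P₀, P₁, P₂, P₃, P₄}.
(53/15)P₀ + (2)P₁ + (26/21)P₂ + (8/35)P₄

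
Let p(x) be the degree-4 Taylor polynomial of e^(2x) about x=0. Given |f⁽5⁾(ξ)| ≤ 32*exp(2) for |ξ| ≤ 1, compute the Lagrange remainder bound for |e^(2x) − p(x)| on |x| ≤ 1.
4*exp(2)/15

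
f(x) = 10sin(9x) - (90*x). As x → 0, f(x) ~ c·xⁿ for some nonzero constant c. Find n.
3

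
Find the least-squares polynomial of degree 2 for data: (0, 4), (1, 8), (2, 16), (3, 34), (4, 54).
4 + (3/5)x + (3)x²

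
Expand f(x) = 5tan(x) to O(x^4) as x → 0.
5*x + 5*x**3/3 + O(x**4)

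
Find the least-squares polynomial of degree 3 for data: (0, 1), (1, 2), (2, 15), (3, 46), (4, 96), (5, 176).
37/42 + (-691/252)x + (68/21)x² + (31/36)x³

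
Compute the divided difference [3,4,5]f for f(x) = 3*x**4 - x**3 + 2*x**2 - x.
281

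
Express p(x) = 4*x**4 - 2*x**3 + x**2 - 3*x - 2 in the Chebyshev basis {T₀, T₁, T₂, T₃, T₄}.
(-9/2)T₁ + (5/2)T₂ + (-1/2)T₃ + (1/2)T₄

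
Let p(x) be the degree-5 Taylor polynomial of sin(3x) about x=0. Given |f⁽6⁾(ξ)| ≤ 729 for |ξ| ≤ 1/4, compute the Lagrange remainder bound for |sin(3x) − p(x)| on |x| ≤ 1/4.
81/327680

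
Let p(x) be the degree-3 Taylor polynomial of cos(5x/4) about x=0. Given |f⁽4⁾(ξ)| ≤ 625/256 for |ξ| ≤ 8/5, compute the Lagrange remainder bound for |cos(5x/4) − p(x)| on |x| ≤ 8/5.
2/3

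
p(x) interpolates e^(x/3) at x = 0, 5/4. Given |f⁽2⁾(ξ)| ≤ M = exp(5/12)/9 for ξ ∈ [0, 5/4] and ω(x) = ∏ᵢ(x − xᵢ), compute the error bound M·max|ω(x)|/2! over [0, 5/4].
25*exp(5/12)/1152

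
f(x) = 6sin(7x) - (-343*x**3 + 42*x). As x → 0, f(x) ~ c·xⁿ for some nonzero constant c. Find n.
5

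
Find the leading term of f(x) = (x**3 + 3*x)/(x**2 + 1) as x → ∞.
x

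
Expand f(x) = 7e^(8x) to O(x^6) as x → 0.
7 + 56*x + 224*x**2 + 1792*x**3/3 + 3584*x**4/3 + 28672*x**5/15 + O(x**6)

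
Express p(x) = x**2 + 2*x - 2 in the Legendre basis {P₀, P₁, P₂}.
(-5/3)P₀ + (2)P₁ + (2/3)P₂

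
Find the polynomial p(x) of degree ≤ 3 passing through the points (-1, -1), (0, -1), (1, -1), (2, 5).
x**3 - x - 1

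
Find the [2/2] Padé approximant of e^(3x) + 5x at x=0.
(3*x**2/4 + 53*x/7 + 1)/(-9*x**2/28 - 3*x/7 + 1)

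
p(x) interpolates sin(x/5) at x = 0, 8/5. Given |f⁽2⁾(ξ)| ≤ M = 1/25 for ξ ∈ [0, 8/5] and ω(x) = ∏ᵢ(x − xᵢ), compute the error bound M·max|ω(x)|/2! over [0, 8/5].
8/625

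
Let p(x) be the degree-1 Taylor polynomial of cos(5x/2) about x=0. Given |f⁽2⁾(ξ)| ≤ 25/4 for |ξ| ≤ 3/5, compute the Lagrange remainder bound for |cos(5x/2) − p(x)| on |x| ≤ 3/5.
9/8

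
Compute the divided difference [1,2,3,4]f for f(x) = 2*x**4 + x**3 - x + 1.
21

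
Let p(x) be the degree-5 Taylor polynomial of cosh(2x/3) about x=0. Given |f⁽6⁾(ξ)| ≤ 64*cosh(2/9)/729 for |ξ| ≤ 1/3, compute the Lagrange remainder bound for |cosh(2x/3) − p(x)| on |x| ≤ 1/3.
4*cosh(2/9)/23914845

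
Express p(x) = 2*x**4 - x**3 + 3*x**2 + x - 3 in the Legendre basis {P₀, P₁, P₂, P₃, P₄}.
(-8/5)P₀ + (2/5)P₁ + (22/7)P₂ + (-2/5)P₃ + (16/35)P₄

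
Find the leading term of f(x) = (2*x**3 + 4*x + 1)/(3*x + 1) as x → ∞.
2*x**2/3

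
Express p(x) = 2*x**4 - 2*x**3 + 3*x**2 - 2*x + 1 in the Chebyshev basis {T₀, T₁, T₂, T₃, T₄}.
(13/4)T₀ + (-7/2)T₁ + (5/2)T₂ + (-1/2)T₃ + (1/4)T₄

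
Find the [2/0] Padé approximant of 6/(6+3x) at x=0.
x**2/4 - x/2 + 1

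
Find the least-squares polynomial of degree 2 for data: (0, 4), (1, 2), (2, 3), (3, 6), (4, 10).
19/5 + (-12/5)x + x²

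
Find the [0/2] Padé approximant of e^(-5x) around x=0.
1/(25*x**2/2 + 5*x + 1)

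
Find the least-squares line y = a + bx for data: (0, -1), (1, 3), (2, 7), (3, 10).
a = -4/5, b = 37/10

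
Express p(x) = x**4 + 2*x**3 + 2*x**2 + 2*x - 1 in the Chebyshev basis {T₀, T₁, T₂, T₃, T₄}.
(3/8)T₀ + (7/2)T₁ + (3/2)T₂ + (1/2)T₃ + (1/8)T₄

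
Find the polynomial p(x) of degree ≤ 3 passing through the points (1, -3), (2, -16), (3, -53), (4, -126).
-2*x**3 + x - 2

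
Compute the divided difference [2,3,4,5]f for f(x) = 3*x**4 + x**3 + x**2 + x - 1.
43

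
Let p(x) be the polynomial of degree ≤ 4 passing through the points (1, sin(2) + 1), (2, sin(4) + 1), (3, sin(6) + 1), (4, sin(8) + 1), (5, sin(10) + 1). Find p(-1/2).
-385*sin(8)/32 + 1485*sin(6)/64 + 315*sin(10)/128 + 1 + 1155*sin(2)/128 - 693*sin(4)/32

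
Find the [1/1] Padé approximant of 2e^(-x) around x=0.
(2 - x)/(x/2 + 1)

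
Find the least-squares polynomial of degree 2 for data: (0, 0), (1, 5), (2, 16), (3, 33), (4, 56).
(2)x + (3)x²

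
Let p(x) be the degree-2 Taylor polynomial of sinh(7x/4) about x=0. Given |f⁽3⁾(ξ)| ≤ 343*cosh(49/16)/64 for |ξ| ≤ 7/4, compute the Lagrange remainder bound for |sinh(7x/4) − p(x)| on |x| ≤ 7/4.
117649*cosh(49/16)/24576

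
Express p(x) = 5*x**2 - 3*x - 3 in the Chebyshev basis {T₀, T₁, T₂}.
(-1/2)T₀ + (-3)T₁ + (5/2)T₂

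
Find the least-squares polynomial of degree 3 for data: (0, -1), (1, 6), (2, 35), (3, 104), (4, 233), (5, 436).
-8/9 + (467/378)x + (305/126)x² + (80/27)x³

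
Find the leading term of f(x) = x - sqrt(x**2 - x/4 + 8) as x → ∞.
1/8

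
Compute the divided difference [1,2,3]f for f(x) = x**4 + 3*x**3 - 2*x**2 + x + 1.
41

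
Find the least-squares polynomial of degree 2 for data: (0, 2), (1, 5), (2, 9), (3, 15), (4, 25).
16/7 + (36/35)x + (8/7)x²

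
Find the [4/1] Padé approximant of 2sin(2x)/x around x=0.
8*x**4/15 - 8*x**2/3 + 4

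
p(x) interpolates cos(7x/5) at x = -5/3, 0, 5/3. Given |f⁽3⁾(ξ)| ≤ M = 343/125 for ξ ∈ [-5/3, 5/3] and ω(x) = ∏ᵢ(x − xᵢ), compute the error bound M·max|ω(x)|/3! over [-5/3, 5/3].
343*sqrt(3)/729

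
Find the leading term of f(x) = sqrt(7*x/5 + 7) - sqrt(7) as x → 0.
sqrt(7)*x/10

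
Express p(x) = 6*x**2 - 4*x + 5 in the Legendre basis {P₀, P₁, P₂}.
(7)P₀ + (-4)P₁ + (4)P₂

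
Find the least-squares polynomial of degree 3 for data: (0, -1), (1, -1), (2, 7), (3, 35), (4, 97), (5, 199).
-52/63 + (-77/54)x + (-67/63)x² + (101/54)x³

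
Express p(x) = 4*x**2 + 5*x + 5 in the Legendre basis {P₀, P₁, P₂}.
(19/3)P₀ + (5)P₁ + (8/3)P₂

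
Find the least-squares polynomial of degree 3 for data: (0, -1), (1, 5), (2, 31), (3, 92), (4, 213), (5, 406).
-62/63 + (529/189)x + (55/252)x² + (335/108)x³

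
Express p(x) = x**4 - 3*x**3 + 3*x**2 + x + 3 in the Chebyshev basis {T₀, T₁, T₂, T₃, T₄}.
(39/8)T₀ + (-5/4)T₁ + (2)T₂ + (-3/4)T₃ + (1/8)T₄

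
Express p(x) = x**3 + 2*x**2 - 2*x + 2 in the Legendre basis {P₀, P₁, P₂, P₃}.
(8/3)P₀ + (-7/5)P₁ + (4/3)P₂ + (2/5)P₃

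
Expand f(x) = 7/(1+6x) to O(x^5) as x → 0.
7 - 42*x + 252*x**2 - 1512*x**3 + 9072*x**4 + O(x**5)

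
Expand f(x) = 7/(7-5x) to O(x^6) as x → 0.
1 + 5*x/7 + 25*x**2/49 + 125*x**3/343 + 625*x**4/2401 + 3125*x**5/16807 + O(x**6)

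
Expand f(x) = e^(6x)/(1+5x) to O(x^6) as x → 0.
1 + x + 13*x**2 - 29*x**3 + 199*x**4 - 4651*x**5/5 + O(x**6)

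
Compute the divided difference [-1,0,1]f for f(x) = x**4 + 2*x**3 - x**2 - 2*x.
0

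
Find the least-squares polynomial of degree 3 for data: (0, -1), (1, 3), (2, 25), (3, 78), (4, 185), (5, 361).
-8/7 + (39/14)x + (-15/14)x² + (3)x³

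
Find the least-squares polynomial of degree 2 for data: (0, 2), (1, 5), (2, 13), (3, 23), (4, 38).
67/35 + (11/7)x + (13/7)x²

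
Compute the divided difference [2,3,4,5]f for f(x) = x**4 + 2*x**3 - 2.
16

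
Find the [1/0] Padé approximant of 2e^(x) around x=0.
2*x + 2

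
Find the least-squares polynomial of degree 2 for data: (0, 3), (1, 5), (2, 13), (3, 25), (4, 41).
97/35 + (16/35)x + (16/7)x²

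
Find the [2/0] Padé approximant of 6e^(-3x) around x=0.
27*x**2 - 18*x + 6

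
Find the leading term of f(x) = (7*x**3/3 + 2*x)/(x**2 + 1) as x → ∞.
7*x/3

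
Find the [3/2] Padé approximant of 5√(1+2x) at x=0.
(5*x**3/4 + 45*x**2/4 + 15*x + 5)/(3*x**2/4 + 2*x + 1)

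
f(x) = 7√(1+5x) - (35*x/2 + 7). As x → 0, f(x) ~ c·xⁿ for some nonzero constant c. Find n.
2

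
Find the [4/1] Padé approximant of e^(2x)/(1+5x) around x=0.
(13574*x**4/18855 + 8312*x**3/6285 + 4194*x**2/2095 + 12566*x/6285 + 1)/(31421*x/6285 + 1)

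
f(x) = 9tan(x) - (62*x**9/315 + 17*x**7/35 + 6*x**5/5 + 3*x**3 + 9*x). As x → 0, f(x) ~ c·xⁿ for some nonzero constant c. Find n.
11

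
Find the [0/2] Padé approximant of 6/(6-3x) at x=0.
1/(1 - x/2)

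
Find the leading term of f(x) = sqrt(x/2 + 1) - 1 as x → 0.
x/4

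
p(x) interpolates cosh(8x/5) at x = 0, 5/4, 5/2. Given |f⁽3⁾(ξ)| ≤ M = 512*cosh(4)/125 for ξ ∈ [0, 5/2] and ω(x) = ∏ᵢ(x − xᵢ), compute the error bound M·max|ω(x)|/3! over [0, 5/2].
8*sqrt(3)*cosh(4)/27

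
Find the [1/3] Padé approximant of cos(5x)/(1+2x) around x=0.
(1 - 125*x/24)/(-1925*x**3/48 + 25*x**2/12 - 77*x/24 + 1)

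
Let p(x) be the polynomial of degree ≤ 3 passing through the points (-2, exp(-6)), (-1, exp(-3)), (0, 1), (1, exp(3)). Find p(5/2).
(-189*exp(6) - 35 + 135*exp(3) + 105*exp(9))*exp(-6)/16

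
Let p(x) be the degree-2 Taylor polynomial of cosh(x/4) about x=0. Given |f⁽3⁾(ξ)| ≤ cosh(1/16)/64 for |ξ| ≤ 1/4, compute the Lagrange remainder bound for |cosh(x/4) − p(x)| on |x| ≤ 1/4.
cosh(1/16)/24576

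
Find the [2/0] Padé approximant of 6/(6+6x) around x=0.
x**2 - x + 1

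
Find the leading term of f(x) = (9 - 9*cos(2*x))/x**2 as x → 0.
18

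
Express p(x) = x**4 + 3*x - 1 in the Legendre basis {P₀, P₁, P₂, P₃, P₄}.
(-4/5)P₀ + (3)P₁ + (4/7)P₂ + (8/35)P₄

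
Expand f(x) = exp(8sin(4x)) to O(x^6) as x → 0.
1 + 32*x + 512*x**2 + 5376*x**3 + 40960*x**4 + 3539968*x**5/15 + O(x**6)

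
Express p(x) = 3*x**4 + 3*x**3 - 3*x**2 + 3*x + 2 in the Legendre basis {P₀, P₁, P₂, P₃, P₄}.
(8/5)P₀ + (24/5)P₁ + (-2/7)P₂ + (6/5)P₃ + (24/35)P₄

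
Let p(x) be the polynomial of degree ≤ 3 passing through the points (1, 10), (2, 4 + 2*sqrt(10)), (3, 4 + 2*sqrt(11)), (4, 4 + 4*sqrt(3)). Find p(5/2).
-sqrt(3)/4 + 9*sqrt(10)/8 + 29/8 + 9*sqrt(11)/8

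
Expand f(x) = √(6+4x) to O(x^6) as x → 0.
sqrt(6) + sqrt(6)*x/3 - sqrt(6)*x**2/18 + sqrt(6)*x**3/54 - 5*sqrt(6)*x**4/648 + 7*sqrt(6)*x**5/1944 + O(x**6)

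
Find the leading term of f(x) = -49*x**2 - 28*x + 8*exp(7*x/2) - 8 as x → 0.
343*x**3/6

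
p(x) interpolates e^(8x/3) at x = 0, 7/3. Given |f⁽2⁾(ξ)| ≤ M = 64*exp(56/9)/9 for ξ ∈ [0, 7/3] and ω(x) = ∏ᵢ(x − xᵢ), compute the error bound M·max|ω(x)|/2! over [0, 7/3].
392*exp(56/9)/81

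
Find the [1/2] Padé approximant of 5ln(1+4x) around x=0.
20*x/(-4*x**2/3 + 2*x + 1)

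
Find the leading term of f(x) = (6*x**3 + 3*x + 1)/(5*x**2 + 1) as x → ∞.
6*x/5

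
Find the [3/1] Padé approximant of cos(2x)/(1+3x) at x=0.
(2*x**3/9 - 44*x**2/21 + 2*x/63 + 1)/(191*x/63 + 1)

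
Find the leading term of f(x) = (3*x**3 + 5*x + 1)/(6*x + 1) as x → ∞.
x**2/2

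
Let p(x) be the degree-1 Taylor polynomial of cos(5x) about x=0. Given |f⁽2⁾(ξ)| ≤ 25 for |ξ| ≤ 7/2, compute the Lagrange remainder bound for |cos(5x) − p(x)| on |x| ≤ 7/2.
1225/8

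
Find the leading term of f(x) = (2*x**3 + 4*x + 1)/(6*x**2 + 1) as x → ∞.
x/3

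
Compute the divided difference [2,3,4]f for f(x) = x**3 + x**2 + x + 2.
10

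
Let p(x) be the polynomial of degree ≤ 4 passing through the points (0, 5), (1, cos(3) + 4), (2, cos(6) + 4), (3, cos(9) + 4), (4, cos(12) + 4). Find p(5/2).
15*cos(9)/32 - 5*cos(12)/128 - 5*cos(3)/32 + 45*cos(6)/64 + 515/128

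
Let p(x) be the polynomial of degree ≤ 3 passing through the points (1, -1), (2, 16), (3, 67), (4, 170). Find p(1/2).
-19/8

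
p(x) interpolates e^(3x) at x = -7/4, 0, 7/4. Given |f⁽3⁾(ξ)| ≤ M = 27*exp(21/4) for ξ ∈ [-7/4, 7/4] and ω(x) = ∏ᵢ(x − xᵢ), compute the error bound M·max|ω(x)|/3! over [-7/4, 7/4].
343*sqrt(3)*exp(21/4)/64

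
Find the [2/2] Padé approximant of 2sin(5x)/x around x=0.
(10 - 175*x**2/6)/(5*x**2/4 + 1)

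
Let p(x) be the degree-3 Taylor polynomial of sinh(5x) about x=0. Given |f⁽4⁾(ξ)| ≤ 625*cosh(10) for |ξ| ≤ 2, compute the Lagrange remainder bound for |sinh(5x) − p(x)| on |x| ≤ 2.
1250*cosh(10)/3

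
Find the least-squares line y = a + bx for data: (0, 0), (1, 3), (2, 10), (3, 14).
a = -3/5, b = 49/10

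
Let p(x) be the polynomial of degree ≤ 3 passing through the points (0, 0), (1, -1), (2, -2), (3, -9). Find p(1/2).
-7/8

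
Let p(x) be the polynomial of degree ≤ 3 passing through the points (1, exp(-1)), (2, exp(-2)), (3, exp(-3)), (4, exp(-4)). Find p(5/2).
(-exp(3) - 1 + 9*e + 9*exp(2))*exp(-4)/16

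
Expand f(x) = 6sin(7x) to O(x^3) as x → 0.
42*x + O(x**3)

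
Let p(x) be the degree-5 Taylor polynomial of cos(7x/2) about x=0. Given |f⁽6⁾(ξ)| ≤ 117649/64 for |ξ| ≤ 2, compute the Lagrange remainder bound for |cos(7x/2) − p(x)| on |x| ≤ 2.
117649/720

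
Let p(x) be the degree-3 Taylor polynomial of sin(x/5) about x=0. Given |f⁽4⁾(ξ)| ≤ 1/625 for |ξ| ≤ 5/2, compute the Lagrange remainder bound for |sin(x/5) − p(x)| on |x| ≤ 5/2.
1/384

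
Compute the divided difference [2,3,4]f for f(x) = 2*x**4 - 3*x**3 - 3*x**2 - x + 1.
80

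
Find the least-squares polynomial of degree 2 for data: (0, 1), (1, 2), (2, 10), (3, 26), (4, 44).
3/5 - x + (3)x²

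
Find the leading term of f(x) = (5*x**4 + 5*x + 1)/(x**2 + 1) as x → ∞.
5*x**2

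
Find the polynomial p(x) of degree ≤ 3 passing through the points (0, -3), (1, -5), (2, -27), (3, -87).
-3*x**3 - x**2 + 2*x - 3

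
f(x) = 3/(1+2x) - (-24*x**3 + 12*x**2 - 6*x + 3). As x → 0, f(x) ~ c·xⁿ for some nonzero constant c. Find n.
4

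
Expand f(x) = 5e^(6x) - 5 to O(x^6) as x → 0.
30*x + 90*x**2 + 180*x**3 + 270*x**4 + 324*x**5 + O(x**6)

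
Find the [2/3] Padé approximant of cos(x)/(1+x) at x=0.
(1 - 5*x**2/12)/(x**3/12 + x**2/12 + x + 1)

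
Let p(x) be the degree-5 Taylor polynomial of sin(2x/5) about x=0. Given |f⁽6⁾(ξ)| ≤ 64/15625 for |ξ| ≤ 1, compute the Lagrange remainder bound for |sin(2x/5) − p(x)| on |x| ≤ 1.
4/703125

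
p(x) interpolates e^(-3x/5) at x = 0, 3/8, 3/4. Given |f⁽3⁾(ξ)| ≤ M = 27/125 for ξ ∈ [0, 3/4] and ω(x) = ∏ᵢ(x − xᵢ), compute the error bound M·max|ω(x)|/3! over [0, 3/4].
27*sqrt(3)/64000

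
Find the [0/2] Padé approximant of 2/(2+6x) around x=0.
1/(3*x + 1)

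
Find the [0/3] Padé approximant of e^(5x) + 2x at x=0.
1/(-1133*x**3/6 + 73*x**2/2 - 7*x + 1)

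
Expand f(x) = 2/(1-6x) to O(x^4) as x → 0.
2 + 12*x + 72*x**2 + 432*x**3 + O(x**4)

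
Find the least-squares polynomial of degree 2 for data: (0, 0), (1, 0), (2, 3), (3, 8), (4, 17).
2/35 + (-53/35)x + (10/7)x²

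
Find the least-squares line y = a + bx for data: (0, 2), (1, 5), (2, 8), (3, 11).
a = 2, b = 3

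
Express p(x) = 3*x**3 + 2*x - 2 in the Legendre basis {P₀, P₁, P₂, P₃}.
(-2)P₀ + (19/5)P₁ + (6/5)P₃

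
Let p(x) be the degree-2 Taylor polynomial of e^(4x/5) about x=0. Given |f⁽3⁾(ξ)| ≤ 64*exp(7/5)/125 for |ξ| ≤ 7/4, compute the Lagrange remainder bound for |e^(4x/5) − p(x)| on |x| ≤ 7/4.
343*exp(7/5)/750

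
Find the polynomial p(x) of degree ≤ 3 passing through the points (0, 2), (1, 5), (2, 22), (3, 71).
3*x**3 - 2*x**2 + 2*x + 2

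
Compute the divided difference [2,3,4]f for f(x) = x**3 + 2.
9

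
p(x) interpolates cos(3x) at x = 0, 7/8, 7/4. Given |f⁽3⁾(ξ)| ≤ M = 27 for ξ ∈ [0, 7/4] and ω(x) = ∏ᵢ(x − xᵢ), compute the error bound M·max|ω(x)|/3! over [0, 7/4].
343*sqrt(3)/512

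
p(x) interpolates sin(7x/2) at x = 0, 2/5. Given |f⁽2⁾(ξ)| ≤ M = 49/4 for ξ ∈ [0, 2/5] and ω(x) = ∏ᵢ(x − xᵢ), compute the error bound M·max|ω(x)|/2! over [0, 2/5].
49/200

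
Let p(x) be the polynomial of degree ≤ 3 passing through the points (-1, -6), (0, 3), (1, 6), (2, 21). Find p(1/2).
33/8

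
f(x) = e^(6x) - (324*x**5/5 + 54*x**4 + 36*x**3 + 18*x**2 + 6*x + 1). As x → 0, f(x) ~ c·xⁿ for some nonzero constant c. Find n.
6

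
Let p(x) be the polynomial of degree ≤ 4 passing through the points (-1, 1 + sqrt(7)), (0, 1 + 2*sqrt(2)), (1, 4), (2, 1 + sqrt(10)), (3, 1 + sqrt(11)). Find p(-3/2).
-105*sqrt(2)/16 - 45*sqrt(10)/32 + 35*sqrt(11)/128 + 315*sqrt(7)/128 + 631/64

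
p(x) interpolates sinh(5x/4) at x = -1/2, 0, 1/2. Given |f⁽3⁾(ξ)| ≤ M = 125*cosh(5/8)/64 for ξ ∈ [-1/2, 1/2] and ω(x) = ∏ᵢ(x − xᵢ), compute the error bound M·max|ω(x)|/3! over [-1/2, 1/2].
125*sqrt(3)*cosh(5/8)/13824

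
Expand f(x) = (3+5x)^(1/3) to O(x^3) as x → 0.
3**(1/3) + 5*3**(1/3)*x/9 - 25*3**(1/3)*x**2/81 + O(x**3)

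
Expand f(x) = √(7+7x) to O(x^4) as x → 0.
sqrt(7) + sqrt(7)*x/2 - sqrt(7)*x**2/8 + sqrt(7)*x**3/16 + O(x**4)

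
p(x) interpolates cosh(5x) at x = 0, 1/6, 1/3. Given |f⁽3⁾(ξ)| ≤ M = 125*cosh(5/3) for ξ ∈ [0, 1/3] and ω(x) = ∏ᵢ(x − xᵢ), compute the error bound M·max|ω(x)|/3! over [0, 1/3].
125*sqrt(3)*cosh(5/3)/5832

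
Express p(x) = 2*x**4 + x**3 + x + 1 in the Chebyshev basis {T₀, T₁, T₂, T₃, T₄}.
(7/4)T₀ + (7/4)T₁ + T₂ + (1/4)T₃ + (1/4)T₄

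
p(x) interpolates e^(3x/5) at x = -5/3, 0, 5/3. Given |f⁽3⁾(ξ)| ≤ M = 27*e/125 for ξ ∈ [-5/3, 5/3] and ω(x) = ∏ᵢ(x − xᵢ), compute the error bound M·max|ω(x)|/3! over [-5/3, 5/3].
sqrt(3)*e/27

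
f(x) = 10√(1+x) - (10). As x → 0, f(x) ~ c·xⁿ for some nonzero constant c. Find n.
1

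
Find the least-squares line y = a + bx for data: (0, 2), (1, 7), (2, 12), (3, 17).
a = 2, b = 5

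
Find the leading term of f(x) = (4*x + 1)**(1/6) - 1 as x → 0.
2*x/3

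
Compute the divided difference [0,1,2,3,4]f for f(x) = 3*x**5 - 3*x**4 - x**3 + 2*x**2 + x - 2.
27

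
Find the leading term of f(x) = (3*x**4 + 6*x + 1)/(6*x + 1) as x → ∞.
x**3/2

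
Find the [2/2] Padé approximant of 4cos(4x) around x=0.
(4 - 80*x**2/3)/(4*x**2/3 + 1)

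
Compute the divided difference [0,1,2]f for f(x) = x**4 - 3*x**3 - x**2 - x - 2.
-3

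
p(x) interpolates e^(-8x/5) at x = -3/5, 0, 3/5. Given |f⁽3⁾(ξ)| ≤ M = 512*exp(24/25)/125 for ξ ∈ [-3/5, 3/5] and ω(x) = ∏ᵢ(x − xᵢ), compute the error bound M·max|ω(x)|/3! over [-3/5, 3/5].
512*sqrt(3)*exp(24/25)/15625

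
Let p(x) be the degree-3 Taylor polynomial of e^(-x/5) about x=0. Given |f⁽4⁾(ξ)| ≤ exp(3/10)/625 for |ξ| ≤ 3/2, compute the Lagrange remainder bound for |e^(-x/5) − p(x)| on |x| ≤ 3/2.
27*exp(3/10)/80000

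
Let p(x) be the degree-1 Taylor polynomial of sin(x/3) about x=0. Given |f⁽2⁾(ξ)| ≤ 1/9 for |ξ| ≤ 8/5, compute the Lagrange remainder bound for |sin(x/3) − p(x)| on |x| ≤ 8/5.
32/225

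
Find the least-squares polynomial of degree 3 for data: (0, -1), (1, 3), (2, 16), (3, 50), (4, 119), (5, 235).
-64/63 + (767/189)x + (-19/9)x² + (58/27)x³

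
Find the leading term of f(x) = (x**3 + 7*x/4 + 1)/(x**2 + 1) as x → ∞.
x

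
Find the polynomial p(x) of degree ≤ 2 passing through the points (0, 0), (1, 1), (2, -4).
-3*x**2 + 4*x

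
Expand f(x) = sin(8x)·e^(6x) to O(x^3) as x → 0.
8*x + 48*x**2 + O(x**3)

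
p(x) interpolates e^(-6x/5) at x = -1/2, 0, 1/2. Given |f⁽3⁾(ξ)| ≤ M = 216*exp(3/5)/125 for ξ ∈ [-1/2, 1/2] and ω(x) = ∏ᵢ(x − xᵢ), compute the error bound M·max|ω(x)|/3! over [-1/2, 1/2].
sqrt(3)*exp(3/5)/125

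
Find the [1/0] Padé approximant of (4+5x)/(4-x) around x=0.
3*x/2 + 1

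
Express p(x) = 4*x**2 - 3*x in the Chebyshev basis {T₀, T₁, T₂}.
(2)T₀ + (-3)T₁ + (2)T₂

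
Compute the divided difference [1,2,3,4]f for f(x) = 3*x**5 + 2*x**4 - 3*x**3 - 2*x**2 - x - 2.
212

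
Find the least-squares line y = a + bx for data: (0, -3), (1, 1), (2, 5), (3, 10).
a = -16/5, b = 43/10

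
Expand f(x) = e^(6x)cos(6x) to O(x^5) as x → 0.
1 + 6*x - 72*x**3 - 216*x**4 + O(x**5)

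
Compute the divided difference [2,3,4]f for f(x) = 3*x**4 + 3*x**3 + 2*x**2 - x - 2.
194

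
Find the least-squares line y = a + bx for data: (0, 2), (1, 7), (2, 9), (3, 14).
a = 23/10, b = 19/5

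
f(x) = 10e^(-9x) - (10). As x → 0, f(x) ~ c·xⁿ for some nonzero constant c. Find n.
1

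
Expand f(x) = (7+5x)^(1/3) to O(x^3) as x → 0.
7**(1/3) + 5*7**(1/3)*x/21 - 25*7**(1/3)*x**2/441 + O(x**3)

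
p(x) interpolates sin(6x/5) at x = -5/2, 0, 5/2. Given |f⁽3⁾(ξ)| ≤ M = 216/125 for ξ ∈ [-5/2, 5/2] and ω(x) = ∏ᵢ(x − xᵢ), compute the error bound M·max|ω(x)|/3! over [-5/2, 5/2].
sqrt(3)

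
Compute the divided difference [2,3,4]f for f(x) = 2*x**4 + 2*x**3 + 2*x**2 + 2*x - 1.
130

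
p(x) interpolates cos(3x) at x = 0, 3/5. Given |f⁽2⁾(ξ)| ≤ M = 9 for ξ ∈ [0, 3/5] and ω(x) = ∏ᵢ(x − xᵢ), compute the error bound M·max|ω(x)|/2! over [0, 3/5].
81/200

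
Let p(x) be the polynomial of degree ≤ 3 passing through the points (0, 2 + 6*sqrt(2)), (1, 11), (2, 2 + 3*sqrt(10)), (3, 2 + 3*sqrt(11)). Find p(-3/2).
-1669/16 - 105*sqrt(11)/16 + 315*sqrt(2)/8 + 405*sqrt(10)/16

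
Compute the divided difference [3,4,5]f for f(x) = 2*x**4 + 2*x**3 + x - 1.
218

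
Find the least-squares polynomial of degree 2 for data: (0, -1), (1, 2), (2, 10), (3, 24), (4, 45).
-4/5 + (-3/5)x + (3)x²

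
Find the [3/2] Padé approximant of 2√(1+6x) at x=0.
(27*x**3/2 + 81*x**2/2 + 18*x + 2)/(27*x**2/4 + 6*x + 1)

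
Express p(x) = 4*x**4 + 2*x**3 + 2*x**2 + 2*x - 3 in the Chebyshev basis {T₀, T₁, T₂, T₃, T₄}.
(-1/2)T₀ + (7/2)T₁ + (3)T₂ + (1/2)T₃ + (1/2)T₄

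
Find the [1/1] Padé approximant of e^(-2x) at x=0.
(1 - x)/(x + 1)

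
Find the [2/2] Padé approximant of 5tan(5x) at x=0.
25*x/(1 - 25*x**2/3)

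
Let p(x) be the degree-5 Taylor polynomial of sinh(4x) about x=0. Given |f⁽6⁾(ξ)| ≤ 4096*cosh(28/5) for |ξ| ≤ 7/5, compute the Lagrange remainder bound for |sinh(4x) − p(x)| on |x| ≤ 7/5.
30118144*cosh(28/5)/703125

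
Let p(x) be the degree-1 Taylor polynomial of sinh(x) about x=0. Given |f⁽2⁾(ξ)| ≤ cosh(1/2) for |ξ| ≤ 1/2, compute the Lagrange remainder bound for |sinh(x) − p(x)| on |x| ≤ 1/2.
cosh(1/2)/8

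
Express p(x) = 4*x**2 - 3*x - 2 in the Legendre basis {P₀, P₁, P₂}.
(-2/3)P₀ + (-3)P₁ + (8/3)P₂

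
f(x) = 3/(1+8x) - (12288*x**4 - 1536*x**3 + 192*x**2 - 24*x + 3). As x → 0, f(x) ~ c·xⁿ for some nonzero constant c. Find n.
5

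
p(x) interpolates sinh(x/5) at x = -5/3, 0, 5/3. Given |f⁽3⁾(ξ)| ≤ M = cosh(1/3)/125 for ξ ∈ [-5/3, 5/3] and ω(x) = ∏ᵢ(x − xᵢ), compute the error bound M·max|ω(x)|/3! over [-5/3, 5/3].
sqrt(3)*cosh(1/3)/729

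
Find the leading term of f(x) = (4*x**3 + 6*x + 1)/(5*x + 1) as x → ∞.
4*x**2/5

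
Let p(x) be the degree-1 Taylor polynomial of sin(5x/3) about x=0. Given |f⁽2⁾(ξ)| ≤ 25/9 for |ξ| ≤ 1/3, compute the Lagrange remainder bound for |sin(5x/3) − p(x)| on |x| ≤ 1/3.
25/162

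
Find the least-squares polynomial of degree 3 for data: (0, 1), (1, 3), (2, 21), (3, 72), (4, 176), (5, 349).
127/126 + (131/756)x + (-73/63)x² + (325/108)x³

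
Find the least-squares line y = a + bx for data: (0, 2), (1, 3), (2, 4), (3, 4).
a = 11/5, b = 7/10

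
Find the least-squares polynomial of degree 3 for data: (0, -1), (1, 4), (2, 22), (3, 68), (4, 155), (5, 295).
-8/9 + (737/378)x + (97/252)x² + (239/108)x³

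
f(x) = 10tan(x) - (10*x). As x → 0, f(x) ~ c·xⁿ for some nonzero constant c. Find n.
3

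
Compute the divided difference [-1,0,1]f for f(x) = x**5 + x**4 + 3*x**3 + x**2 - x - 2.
2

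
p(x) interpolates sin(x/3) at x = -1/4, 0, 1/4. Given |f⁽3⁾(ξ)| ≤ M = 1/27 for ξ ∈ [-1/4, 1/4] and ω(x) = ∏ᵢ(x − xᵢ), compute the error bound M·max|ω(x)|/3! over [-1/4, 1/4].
sqrt(3)/46656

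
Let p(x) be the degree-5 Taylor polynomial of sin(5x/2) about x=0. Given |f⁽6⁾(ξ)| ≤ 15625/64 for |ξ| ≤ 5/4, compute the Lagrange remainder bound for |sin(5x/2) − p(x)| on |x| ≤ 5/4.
48828125/37748736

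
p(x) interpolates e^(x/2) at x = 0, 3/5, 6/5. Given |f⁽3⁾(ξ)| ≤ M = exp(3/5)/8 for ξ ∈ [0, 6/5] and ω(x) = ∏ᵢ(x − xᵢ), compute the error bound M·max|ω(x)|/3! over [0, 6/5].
sqrt(3)*exp(3/5)/1000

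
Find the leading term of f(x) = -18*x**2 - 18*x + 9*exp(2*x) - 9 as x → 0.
12*x**3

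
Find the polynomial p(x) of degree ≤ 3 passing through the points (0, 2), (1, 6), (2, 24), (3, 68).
2*x**3 + x**2 + x + 2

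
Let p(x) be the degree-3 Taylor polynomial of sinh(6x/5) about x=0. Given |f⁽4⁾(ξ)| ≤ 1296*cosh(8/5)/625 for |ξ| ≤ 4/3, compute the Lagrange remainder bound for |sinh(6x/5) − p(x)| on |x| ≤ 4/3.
512*cosh(8/5)/1875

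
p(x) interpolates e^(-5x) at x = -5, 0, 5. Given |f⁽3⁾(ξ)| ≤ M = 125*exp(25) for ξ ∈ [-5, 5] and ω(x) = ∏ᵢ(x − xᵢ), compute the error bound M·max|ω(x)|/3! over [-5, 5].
15625*sqrt(3)*exp(25)/27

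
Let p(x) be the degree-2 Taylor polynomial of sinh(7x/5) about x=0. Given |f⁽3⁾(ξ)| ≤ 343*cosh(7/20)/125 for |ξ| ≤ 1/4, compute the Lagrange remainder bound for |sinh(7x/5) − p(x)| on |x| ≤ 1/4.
343*cosh(7/20)/48000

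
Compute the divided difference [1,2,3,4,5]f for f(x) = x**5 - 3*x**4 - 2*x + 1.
12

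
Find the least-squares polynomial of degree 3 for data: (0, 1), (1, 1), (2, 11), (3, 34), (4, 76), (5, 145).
103/126 + (-163/108)x + (163/126)x² + (103/108)x³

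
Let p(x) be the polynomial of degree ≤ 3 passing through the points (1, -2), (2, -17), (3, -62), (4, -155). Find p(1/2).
-1/8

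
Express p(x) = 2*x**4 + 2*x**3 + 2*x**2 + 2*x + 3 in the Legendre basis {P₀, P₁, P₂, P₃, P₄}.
(61/15)P₀ + (16/5)P₁ + (52/21)P₂ + (4/5)P₃ + (16/35)P₄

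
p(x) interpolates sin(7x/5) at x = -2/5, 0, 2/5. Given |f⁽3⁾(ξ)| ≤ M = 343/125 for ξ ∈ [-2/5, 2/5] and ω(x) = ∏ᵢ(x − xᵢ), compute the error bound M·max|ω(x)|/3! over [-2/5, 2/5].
2744*sqrt(3)/421875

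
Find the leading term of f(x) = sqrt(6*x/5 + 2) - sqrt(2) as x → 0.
3*sqrt(2)*x/10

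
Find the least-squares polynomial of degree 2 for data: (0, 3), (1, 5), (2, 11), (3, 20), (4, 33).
104/35 + (5/14)x + (25/14)x²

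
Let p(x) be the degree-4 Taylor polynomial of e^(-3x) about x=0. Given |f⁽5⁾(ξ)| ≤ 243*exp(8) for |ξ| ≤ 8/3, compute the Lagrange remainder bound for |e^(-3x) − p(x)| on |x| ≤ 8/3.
4096*exp(8)/15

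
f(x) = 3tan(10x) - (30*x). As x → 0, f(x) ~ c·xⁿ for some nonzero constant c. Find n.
3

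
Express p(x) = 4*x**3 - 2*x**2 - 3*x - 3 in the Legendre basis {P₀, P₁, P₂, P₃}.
(-11/3)P₀ + (-3/5)P₁ + (-4/3)P₂ + (8/5)P₃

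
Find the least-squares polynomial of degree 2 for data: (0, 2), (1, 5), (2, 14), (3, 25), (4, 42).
66/35 + (10/7)x + (15/7)x²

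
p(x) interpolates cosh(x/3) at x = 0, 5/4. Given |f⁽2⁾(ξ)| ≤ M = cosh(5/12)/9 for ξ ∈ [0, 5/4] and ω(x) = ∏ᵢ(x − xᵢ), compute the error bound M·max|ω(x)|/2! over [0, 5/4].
25*cosh(5/12)/1152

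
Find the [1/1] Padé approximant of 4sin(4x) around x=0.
16*x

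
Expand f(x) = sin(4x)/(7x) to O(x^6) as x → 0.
4/7 - 32*x**2/21 + 128*x**4/105 + O(x**6)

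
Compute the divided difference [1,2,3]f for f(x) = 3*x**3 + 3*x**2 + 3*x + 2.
21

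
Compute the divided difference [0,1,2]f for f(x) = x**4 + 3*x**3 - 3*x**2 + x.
13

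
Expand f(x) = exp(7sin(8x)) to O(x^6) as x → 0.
1 + 56*x + 1568*x**2 + 28672*x**3 + 376320*x**4 + 54820864*x**5/15 + O(x**6)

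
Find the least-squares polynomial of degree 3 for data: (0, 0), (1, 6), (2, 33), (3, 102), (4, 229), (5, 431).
1/6 + (-55/252)x + (215/84)x² + (53/18)x³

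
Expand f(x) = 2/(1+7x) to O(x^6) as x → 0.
2 - 14*x + 98*x**2 - 686*x**3 + 4802*x**4 - 33614*x**5 + O(x**6)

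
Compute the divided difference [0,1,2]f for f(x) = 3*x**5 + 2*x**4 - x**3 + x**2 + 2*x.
57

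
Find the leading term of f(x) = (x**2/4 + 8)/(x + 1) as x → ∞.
x/4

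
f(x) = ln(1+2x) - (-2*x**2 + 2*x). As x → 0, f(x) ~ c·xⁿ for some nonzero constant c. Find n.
3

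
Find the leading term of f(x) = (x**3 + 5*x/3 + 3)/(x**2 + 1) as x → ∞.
x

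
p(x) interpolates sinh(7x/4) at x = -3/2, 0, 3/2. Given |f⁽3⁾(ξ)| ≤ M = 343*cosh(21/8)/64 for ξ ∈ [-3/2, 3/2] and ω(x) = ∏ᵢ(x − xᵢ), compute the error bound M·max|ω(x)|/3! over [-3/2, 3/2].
343*sqrt(3)*cosh(21/8)/512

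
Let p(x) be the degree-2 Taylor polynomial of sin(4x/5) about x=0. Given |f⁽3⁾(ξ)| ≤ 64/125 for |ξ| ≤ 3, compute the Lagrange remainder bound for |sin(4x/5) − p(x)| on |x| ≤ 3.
288/125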